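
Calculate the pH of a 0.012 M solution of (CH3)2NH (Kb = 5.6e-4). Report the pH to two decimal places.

pH = 11.37

(CH3)2NH + H2O ⇌ (CH3)2NH2+ + OH-
From the ICE table, Kb = [OH-]²/(0.012 − [OH-]) = 5.6 × 10^-4.
Here C₀/Kb ≈ 21.4, so the small-[OH-] approximation fails. Use the quadratic:
[OH-] = [−0.00056 + √(0.00056² + 2.69e-05)]/2 = 2.33 × 10^-3 M
pOH = 2.63, so pH = 14.00 − pOH = 11.37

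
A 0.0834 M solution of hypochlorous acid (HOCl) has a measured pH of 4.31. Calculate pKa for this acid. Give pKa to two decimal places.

[H+] = 10^(-4.31) = 4.90 × 10^-5 M
At equilibrium [HA] = 0.0834 − 4.90 × 10^-5 = 8.34 × 10^-2 M
Ka = [H+][A-]/[HA] = (4.90 × 10^-5)² / 8.34 × 10^-2 = 2.88 × 10^-8
pKa = -log(2.88 × 10^-8) = 7.54

pKa = 7.54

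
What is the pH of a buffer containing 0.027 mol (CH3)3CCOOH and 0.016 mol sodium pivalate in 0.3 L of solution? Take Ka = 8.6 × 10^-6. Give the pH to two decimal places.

pKa = −log(8.6 × 10^-6) = 5.066
Using pH = pKa + log([base]/[acid]) with [base]/[acid] = 0.016/0.027:
pH = 5.066 + (-0.227) = 4.84

pH = 4.84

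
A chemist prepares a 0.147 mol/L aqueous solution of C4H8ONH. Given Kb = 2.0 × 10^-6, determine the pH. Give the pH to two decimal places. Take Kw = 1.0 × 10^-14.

C4H8ONH + H2O ⇌ C4H8ONH2+ + OH-
Kb = x²/(0.147 − x) = 2.0 × 10^-6
Assume x ≪ 0.147: x ≈ √(2.0 × 10^-6 × 0.147) = 5.42 × 10^-4 M
(x/C₀ = 0.37% < 5%, so the approximation holds.)
pOH = 3.27, so pH = 14.00 − pOH = 10.73

pH = 10.73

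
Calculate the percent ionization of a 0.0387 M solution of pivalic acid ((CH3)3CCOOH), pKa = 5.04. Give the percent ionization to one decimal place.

1.5%

(CH3)3CCOOH ⇌ (CH3)3CCOO- + H+; let x = [H+] at equilibrium.
Ka = 10^(−5.04) = 9.12 × 10^-6
x ≈ √(Ka·C₀) = √(9.12 × 10^-6 × 0.0387) = 5.94 × 10^-4 M
Fraction ionized = 5.94 × 10^-4 / 0.0387 = 0.0153 → 1.5%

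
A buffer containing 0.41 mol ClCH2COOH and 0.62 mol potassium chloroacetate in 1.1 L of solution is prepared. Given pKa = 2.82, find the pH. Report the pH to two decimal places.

Using pH = pKa + log([base]/[acid]) with [base]/[acid] = 0.62/0.41:
pH = 2.82 + (+0.180) = 3.00

pH = 3.00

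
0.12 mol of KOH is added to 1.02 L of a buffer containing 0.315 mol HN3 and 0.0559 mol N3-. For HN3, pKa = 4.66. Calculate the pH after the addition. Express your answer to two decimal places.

pH = 4.62

OH- converts HN3 to N3-: HN3 → 0.195 mol, N3- → 0.176 mol.
pH = pKa + log(n_N3-/n_HN3) = 4.66 + log(0.176/0.195) = 4.66 + (-0.045)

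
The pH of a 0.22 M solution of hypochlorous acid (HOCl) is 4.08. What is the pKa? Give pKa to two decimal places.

[H+] = 10^(-4.08) = 8.32 × 10^-5 M
At equilibrium [HA] = 0.22 − 8.32 × 10^-5 = 2.20 × 10^-1 M
Ka = [H+][A-]/[HA] = (8.32 × 10^-5)² / 2.20 × 10^-1 = 3.15 × 10^-8
pKa = -log(3.15 × 10^-8) = 7.50

pKa = 7.50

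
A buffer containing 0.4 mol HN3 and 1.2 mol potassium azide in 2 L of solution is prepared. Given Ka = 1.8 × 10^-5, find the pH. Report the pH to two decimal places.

pH = 5.22

pKa = −log(1.8 × 10^-5) = 4.745
Henderson–Hasselbalch: pH = pKa + log([N3-]/[HN3]) = 4.745 + log(1.2/0.4)
pH = 4.745 + (+0.477) = 5.22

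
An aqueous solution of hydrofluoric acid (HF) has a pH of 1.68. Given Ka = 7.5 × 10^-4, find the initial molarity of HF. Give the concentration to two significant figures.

C₀ = 6.0 × 10^-1 M

[H+] = 10^(-1.68) = 2.09 × 10^-2 M = x
Ka = x²/(C₀ − x) ⇒ C₀ = x + x²/Ka
C₀ = 2.09 × 10^-2 + (2.09 × 10^-2)²/(7.5 × 10^-4) = 6.03 × 10^-1 M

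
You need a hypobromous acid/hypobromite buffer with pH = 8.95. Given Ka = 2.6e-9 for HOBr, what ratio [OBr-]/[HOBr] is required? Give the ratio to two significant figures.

pKa = -log(2.6 × 10^-9) = 8.585
pH = pKa + log(r) ⇒ log(r) = 8.95 − 8.585 = +0.365
r = [OBr-]/[HOBr] = 10^(+0.365) = 2.32

ratio = 2.3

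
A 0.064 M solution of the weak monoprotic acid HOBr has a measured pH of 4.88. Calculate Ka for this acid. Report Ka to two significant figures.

[H+] = 10^(-4.88) = 1.32 × 10^-5 M
At equilibrium [HA] = 0.064 − 1.32 × 10^-5 = 6.40 × 10^-2 M
Ka = [H+][A-]/[HA] = (1.32 × 10^-5)² / 6.40 × 10^-2 = 2.7 × 10^-9

Ka = 2.7 × 10^-9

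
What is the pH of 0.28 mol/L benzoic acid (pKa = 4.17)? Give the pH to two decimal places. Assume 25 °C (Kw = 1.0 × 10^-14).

C6H5COOH ⇌ C6H5COO- + H+
Ka = 10^(−4.17) = 6.76 × 10^-5
From the ICE table, Ka = x²/(0.28 − x) = 6.76 × 10^-5.
Assume x ≪ 0.28: x ≈ √(6.76 × 10^-5 × 0.28) = 4.35 × 10^-3 M
(x/C₀ = 1.6% < 5%, so the approximation holds.)
pH = −log[H+] = −log(4.35 × 10^-3) = 2.36

pH = 2.36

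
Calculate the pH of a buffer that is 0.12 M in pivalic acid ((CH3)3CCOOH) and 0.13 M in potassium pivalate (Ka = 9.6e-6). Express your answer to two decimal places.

pH = 5.05

pKa = −log(9.6 × 10^-6) = 5.018
pH = pKa + log([A⁻]/[HA]) = 5.018 + log(0.13/0.12)
pH = 5.018 + (+0.035) = 5.05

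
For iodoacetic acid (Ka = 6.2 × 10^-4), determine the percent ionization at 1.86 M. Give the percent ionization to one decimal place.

1.8%

ICH2COOH ⇌ ICH2COO- + H+; let x = [H+] at equilibrium.
x ≈ √(Ka·C₀) = √(6.2 × 10^-4 × 1.86) = 3.40 × 10^-2 M
% ionization = x/C₀ × 100% = 3.40 × 10^-2/1.86 × 100% = 1.8%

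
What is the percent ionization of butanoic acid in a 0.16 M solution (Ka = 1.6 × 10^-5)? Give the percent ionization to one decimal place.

CH3(CH2)2COOH ⇌ CH3(CH2)2COO- + H+; let x = [H+] at equilibrium.
x ≈ √(Ka·C₀) = √(1.6 × 10^-5 × 0.16) = 1.60 × 10^-3 M
Fraction ionized = 1.60 × 10^-3 / 0.16 = 0.0100 → 1.0%

1.0%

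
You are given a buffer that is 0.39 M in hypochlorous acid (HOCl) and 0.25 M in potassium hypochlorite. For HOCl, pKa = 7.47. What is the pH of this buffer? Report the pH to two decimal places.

pH = 7.28

pH = pKa + log([A⁻]/[HA]) = 7.47 + log(0.25/0.39)
pH = 7.47 + (-0.193) = 7.28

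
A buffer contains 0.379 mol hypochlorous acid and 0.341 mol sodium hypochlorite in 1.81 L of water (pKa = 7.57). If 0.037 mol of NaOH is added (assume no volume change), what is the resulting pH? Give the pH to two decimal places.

pH = 7.61

After neutralization: n(HOCl) = 0.342 mol, n(OCl-) = 0.378 mol.
pH = pKa + log(n_OCl-/n_HOCl) = 7.57 + log(0.378/0.342) = 7.57 + (+0.043)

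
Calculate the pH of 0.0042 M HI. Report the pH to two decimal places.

HI is a strong acid and dissociates completely, so [H+] = 0.0042 M.
pH = -log(0.0042) = 2.38

pH = 2.38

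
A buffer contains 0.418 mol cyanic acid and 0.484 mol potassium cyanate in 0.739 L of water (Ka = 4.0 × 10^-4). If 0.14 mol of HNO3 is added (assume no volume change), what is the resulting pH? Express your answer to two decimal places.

pH = 3.19

Added H+ converts OCN- to HOCN: HOCN → 0.558 mol, OCN- → 0.344 mol.
pKa = −log(4.0 × 10^-4) = 3.398
pH = pKa + log(n_OCN-/n_HOCN) = 3.398 + log(0.344/0.558) = 3.398 + (-0.210)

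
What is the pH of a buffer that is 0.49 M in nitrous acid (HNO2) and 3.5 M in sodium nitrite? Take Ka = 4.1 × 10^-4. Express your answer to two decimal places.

pH = 4.24

pKa = −log(4.1 × 10^-4) = 3.387
Henderson–Hasselbalch: pH = pKa + log([NO2-]/[HNO2]) = 3.387 + log(3.5/0.49)
pH = 3.387 + (+0.854) = 4.24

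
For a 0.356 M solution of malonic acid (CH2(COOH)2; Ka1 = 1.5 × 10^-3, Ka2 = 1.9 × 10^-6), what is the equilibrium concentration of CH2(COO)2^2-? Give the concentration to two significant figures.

1.9 × 10^-6 M

First ionization gives [H+] ≈ [CH2(COOH)COO-] = 2.24 × 10^-2 M.
Second step: Ka2 = [H+][CH2(COO)2^2-]/[CH2(COOH)COO-] ≈ [CH2(COO)2^2-] (since [H+] ≈ [CH2(COOH)COO-]).
So [CH2(COO)2^2-] ≈ Ka2.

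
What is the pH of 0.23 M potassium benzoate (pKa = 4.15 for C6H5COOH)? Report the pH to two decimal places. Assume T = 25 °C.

pH = 8.76

C6H5COO- is the conjugate base of the weak acid C6H5COOH.
Ka = 10^(−4.15) = 7.08 × 10^-5
Kb = Kw/Ka = 1.0×10^-14 / 7.08 × 10^-5 = 1.41 × 10^-10
From the ICE table, Kb = x²/(0.23 − x) = 1.41 × 10^-10.
Assume x ≪ 0.23: x ≈ √(1.41 × 10^-10 × 0.23) = 5.69 × 10^-6 M
Check: 0.0025% ionized — well under 5%, approximation valid.
pOH = 5.24, so pH = 14.00 − pOH = 8.76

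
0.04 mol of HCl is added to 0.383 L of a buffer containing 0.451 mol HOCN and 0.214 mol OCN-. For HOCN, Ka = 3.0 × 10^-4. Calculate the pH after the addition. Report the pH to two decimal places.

After neutralization: n(HOCN) = 0.491 mol, n(OCN-) = 0.174 mol.
pKa = −log(3.0 × 10^-4) = 3.523
pH = pKa + log(n_OCN-/n_HOCN) = 3.523 + log(0.174/0.491) = 3.523 + (-0.451)

pH = 3.07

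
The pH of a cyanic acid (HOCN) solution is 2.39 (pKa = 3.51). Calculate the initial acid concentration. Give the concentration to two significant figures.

[H+] = 10^(-2.39) = 4.07 × 10^-3 M = x
Ka = 10^(−3.51) = 3.09 × 10^-4
Ka = x²/(C₀ − x) ⇒ C₀ = x + x²/Ka
C₀ = 4.07 × 10^-3 + (4.07 × 10^-3)²/(3.09 × 10^-4) = 5.77 × 10^-2 M

C₀ = 5.8 × 10^-2 M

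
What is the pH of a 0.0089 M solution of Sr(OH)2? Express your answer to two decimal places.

pH = 12.25

Sr(OH)2 is a strong base (each formula unit releases 2 OH-); [OH-] = 0.0178 M.
pOH = -log(0.0178) = 1.75
pH = 14.00 - 1.75 = 12.25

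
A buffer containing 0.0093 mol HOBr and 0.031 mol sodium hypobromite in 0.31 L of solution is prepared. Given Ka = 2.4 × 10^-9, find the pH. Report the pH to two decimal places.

pKa = −log(2.4 × 10^-9) = 8.620
pH = pKa + log([A⁻]/[HA]) = 8.620 + log(0.031/0.0093)
pH = 8.620 + (+0.523) = 9.14

pH = 9.14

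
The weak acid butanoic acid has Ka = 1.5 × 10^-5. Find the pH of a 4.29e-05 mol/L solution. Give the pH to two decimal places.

CH3(CH2)2COOH ⇌ CH3(CH2)2COO- + H+
From the ICE table, Ka = [H+]²/(4.29e-05 − [H+]) = 1.5 × 10^-5.
Here C₀/Ka ≈ 2.86, so the small-[H+] approximation fails. Use the quadratic:
[H+] = [−1.5e-05 + √(1.5e-05² + 2.57e-09)]/2 = 1.90 × 10^-5 M
pH = −log(1.90 × 10^-5) = 4.72

pH = 4.72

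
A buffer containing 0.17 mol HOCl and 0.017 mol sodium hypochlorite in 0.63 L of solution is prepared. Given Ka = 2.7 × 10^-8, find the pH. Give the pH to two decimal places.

pKa = −log(2.7 × 10^-8) = 7.569
Using pH = pKa + log([base]/[acid]) with [base]/[acid] = 0.017/0.17:
pH = 7.569 + (-1.000) = 6.57

pH = 6.57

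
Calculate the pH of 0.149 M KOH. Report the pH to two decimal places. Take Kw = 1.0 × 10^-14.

KOH is a strong base; [OH-] = 0.149 M.
pOH = -log(0.149) = 0.83
pH = 14.00 - 0.83 = 13.17

pH = 13.17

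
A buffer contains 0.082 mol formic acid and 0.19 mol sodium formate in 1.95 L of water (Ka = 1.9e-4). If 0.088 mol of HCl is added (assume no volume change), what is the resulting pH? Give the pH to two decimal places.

pH = 3.50

After neutralization: n(HCOOH) = 0.17 mol, n(HCOO-) = 0.102 mol.
pKa = −log(1.9 × 10^-4) = 3.721
pH = pKa + log(n_HCOO-/n_HCOOH) = 3.721 + log(0.102/0.17) = 3.721 + (-0.222)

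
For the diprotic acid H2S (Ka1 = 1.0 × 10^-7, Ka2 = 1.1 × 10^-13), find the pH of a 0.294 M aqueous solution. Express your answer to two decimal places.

pH = 3.77

Since Ka1 ≫ Ka2, the first ionization dominates [H+].
Ka1 = x²/(0.294 − x) = 1.0 × 10^-7
x ≈ √(1.0 × 10^-7 × 0.294) = 1.71 × 10^-4 M
pH = −log(1.71 × 10^-4) = 3.77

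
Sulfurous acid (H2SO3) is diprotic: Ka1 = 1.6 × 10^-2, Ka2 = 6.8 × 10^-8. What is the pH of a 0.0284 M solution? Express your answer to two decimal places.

pH = 1.83

Since Ka1 ≫ Ka2, the first ionization dominates [H+].
Ka1 = x²/(0.0284 − x) = 1.6 × 10^-2
Solving the quadratic: x = (−Ka1 + √(Ka1² + 4·Ka1·C₀))/2 = 1.48 × 10^-2 M
pH = −log(1.48 × 10^-2) = 1.83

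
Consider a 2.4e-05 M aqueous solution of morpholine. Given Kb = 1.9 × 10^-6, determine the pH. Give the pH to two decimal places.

pH = 8.77

C4H8ONH + H2O ⇌ C4H8ONH2+ + OH-
Kb = x²/(2.4e-05 − x) = 1.9 × 10^-6
x is not negligible relative to C₀; solve x² + 1.9e-06·x − 4.56e-11 = 0.
x = (−Kb + √(Kb² + 4·Kb·C₀))/2 = 5.87 × 10^-6 M
pOH = 5.23, so pH = 14.00 − pOH = 8.77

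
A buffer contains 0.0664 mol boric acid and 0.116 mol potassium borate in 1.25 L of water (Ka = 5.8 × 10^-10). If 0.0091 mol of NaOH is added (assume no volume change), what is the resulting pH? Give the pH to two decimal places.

pH = 9.58

After neutralization: n(B(OH)3) = 0.0573 mol, n(B(OH)4-) = 0.125 mol.
pKa = −log(5.8 × 10^-10) = 9.237
pH = pKa + log(n_B(OH)4-/n_B(OH)3) = 9.237 + log(0.125/0.0573) = 9.237 + (+0.339)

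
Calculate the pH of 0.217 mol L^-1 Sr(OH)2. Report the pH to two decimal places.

pH = 13.64

Sr(OH)2 is a strong base (each formula unit releases 2 OH-); [OH-] = 0.434 M.
pOH = -log(0.434) = 0.36
pH = 14.00 - 0.36 = 13.64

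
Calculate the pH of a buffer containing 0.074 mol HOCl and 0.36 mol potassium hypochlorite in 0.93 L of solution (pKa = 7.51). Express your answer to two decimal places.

Using pH = pKa + log([base]/[acid]) with [base]/[acid] = 0.36/0.074:
pH = 7.51 + (+0.687) = 8.20

pH = 8.20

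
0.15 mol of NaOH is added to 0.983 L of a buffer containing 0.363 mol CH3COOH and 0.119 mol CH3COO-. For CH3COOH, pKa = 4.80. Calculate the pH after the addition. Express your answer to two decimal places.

pH = 4.90

After neutralization: n(CH3COOH) = 0.213 mol, n(CH3COO-) = 0.269 mol.
Henderson–Hasselbalch with mole ratio 0.269/0.213: pH = 4.80 + (+0.101)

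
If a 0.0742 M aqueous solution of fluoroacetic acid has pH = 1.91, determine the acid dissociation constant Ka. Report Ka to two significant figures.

[H+] = 10^(-1.91) = 1.23 × 10^-2 M
At equilibrium [HA] = 0.0742 − 1.23 × 10^-2 = 6.19 × 10^-2 M
Ka = [H+][A-]/[HA] = (1.23 × 10^-2)² / 6.19 × 10^-2 = 2.4 × 10^-3

Ka = 2.4 × 10^-3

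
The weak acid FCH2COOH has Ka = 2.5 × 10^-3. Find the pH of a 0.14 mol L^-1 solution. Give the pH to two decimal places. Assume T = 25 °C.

pH = 1.76

FCH2COOH ⇌ FCH2COO- + H+
From the ICE table, Ka = [H+]²/(0.14 − [H+]) = 2.5 × 10^-3.
Here C₀/Ka ≈ 56, so the small-[H+] approximation fails. Use the quadratic:
[H+] = [−0.0025 + √(0.0025² + 0.0014)]/2 = 1.75 × 10^-2 M
pH = −log(1.75 × 10^-2) = 1.76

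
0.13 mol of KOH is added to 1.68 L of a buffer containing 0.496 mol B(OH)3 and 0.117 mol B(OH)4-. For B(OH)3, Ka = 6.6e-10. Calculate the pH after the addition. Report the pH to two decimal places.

pH = 9.01

After neutralization: n(B(OH)3) = 0.366 mol, n(B(OH)4-) = 0.247 mol.
pKa = −log(6.6 × 10^-10) = 9.180
Henderson–Hasselbalch with mole ratio 0.247/0.366: pH = 9.180 + (-0.171)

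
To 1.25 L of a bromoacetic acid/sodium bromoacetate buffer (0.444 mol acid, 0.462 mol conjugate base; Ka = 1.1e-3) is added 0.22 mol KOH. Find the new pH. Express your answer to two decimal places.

After neutralization: n(BrCH2COOH) = 0.224 mol, n(BrCH2COO-) = 0.682 mol.
pKa = −log(1.1 × 10^-3) = 2.959
Henderson–Hasselbalch with mole ratio 0.682/0.224: pH = 2.959 + (+0.484)

pH = 3.44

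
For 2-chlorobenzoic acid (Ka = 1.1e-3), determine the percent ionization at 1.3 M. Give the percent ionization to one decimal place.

ClC6H4COOH ⇌ ClC6H4COO- + H+; let x = [H+] at equilibrium.
x ≈ √(Ka·C₀) = √(1.1 × 10^-3 × 1.3) = 3.78 × 10^-2 M
Fraction ionized = 3.78 × 10^-2 / 1.3 = 0.0291 → 2.9%

2.9%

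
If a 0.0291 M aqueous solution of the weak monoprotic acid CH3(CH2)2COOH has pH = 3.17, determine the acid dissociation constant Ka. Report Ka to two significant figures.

Ka = 1.6 × 10^-5

[H+] = 10^(-3.17) = 6.76 × 10^-4 M
At equilibrium [HA] = 0.0291 − 6.76 × 10^-4 = 2.84 × 10^-2 M
Ka = [H+][A-]/[HA] = (6.76 × 10^-4)² / 2.84 × 10^-2 = 1.6 × 10^-5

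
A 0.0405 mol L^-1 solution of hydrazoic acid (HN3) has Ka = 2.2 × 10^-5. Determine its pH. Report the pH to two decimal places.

pH = 3.03

HN3 ⇌ N3- + H+
Let x = [H+] at equilibrium. Ka = x²/(0.0405 − x).
Neglecting x in the denominator: x = √(2.2 × 10^-5 × 0.0405) = 9.44 × 10^-4 M
(x/C₀ = 2.3% < 5%, so the approximation holds.)
pH = −log[H+] = −log(9.44 × 10^-4) = 3.03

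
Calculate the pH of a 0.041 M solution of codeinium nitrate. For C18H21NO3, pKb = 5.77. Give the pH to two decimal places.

pH = 4.81

C18H22NO3+ is the conjugate acid of the weak base C18H21NO3.
Kb = 10^(−5.77) = 1.70 × 10^-6
Ka = Kw/Kb = 1.0×10^-14 / 1.70 × 10^-6 = 5.88 × 10^-9
From the ICE table, Ka = x²/(0.041 − x) = 5.88 × 10^-9.
Assume x ≪ 0.041: x ≈ √(5.88 × 10^-9 × 0.041) = 1.55 × 10^-5 M
(x/C₀ = 0.038% < 5%, so the approximation holds.)
pH = −log(1.55 × 10^-5) = 4.81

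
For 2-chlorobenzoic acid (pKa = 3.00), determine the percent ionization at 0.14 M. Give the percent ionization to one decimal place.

8.1%

ClC6H4COOH ⇌ ClC6H4COO- + H+; let x = [H+] at equilibrium.
Ka = 10^(−3.00) = 1.00 × 10^-3
Solve x² + 0.001x − 0.00014 = 0 → x = 1.13 × 10^-2 M
Fraction ionized = 1.13 × 10^-2 / 0.14 = 0.0807 → 8.1%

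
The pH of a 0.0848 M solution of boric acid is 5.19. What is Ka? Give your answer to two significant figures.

Ka = 4.9 × 10^-10

[H+] = 10^(-5.19) = 6.46 × 10^-6 M
At equilibrium [HA] = 0.0848 − 6.46 × 10^-6 = 8.48 × 10^-2 M
Ka = [H+][A-]/[HA] = (6.46 × 10^-6)² / 8.48 × 10^-2 = 4.9 × 10^-10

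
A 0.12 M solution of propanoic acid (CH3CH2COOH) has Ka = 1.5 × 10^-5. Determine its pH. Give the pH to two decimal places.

pH = 2.87

CH3CH2COOH ⇌ CH3CH2COO- + H+
Ka = x²/(0.12 − x) = 1.5 × 10^-5
Since Ka ≪ C₀, x ≈ √(Ka·C₀) = 1.34 × 10^-3 M.
pH = −log[H+] = −log(1.34 × 10^-3) = 2.87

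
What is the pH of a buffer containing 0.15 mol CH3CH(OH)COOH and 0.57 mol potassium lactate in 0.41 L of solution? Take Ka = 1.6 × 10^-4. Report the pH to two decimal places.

pH = 4.38

pKa = −log(1.6 × 10^-4) = 3.796
Using pH = pKa + log([base]/[acid]) with [base]/[acid] = 0.57/0.15:
pH = 3.796 + (+0.580) = 4.38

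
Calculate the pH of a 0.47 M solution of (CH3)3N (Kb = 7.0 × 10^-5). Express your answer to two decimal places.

pH = 11.76

(CH3)3N + H2O ⇌ (CH3)3NH+ + OH-
From the ICE table, Kb = x²/(0.47 − x) = 7.0 × 10^-5.
Neglecting x in the denominator: x = √(7.0 × 10^-5 × 0.47) = 5.74 × 10^-3 M
(x/C₀ = 1.2% < 5%, so the approximation holds.)
pOH = 2.24, so pH = 14.00 − pOH = 11.76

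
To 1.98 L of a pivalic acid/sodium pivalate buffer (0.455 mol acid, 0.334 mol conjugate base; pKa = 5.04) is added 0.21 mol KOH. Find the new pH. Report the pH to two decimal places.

OH- converts (CH3)3CCOOH to (CH3)3CCOO-: (CH3)3CCOOH → 0.245 mol, (CH3)3CCOO- → 0.544 mol.
Henderson–Hasselbalch with mole ratio 0.544/0.245: pH = 5.04 + (+0.346)

pH = 5.39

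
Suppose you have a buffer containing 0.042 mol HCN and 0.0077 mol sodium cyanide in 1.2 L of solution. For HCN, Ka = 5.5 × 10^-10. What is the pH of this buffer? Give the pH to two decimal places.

pH = 8.52

pKa = −log(5.5 × 10^-10) = 9.260
pH = pKa + log([A⁻]/[HA]) = 9.260 + log(0.0077/0.042)
pH = 9.260 + (-0.737) = 8.52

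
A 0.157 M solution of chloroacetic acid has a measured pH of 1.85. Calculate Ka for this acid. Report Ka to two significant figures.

Ka = 1.4 × 10^-3

[H+] = 10^(-1.85) = 1.41 × 10^-2 M
At equilibrium [HA] = 0.157 − 1.41 × 10^-2 = 1.43 × 10^-1 M
Ka = [H+][A-]/[HA] = (1.41 × 10^-2)² / 1.43 × 10^-1 = 1.4 × 10^-3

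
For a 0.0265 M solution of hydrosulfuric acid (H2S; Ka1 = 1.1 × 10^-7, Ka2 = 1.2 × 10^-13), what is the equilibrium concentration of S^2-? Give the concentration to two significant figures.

1.2 × 10^-13 M

First ionization gives [H+] ≈ [HS-] = 5.40 × 10^-5 M.
Second step: Ka2 = [H+][S^2-]/[HS-] ≈ [S^2-] (since [H+] ≈ [HS-]).
So [S^2-] ≈ Ka2.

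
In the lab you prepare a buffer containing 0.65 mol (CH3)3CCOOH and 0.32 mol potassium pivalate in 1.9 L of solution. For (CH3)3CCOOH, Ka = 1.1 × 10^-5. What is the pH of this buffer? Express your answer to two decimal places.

pKa = −log(1.1 × 10^-5) = 4.959
pH = pKa + log([A⁻]/[HA]) = 4.959 + log(0.32/0.65)
pH = 4.959 + (-0.308) = 4.65

pH = 4.65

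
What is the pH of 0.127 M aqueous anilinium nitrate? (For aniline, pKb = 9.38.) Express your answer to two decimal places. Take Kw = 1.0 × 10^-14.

C6H5NH3+ is the conjugate acid of the weak base C6H5NH2.
Kb = 10^(−9.38) = 4.17 × 10^-10
Ka = Kw/Kb = 1.0×10^-14 / 4.17 × 10^-10 = 2.40 × 10^-5
From the ICE table, Ka = [H+]²/(0.127 − [H+]) = 2.40 × 10^-5.
Neglecting [H+] in the denominator: [H+] = √(2.40 × 10^-5 × 0.127) = 1.75 × 10^-3 M
Check: 1.4% ionized — well under 5%, approximation valid.
pH = −log[H+] = −log(1.75 × 10^-3) = 2.76

pH = 2.76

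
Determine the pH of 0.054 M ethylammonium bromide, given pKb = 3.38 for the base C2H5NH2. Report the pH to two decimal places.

pH = 5.94

C2H5NH3+ is the conjugate acid of the weak base C2H5NH2.
Kb = 10^(−3.38) = 4.17 × 10^-4
Ka = Kw/Kb = 1.0×10^-14 / 4.17 × 10^-4 = 2.40 × 10^-11
Ka = [H+]²/(0.054 − [H+]) = 2.40 × 10^-11
Assume [H+] ≪ 0.054: [H+] ≈ √(2.40 × 10^-11 × 0.054) = 1.14 × 10^-6 M
Check: 0.0021% ionized — well under 5%, approximation valid.
pH = −log(1.14 × 10^-6) = 5.94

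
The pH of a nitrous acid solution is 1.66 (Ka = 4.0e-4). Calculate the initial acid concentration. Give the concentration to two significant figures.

C₀ = 1.2 M

[H+] = 10^(-1.66) = 2.19 × 10^-2 M = x
Ka = x²/(C₀ − x) ⇒ C₀ = x + x²/Ka
C₀ = 2.19 × 10^-2 + (2.19 × 10^-2)²/(4.0 × 10^-4) = 1.22 M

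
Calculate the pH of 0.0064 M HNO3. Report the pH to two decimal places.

pH = 2.19

HNO3 is a strong acid and dissociates completely, so [H+] = 0.0064 M.
pH = -log(0.0064) = 2.19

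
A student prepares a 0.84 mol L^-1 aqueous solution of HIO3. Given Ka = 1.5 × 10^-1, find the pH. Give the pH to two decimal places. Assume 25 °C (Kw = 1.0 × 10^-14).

HIO3 ⇌ IO3- + H+
Let x = [H+] at equilibrium. Ka = x²/(0.84 − x).
Here C₀/Ka ≈ 5.6, so the small-x approximation fails. Use the quadratic:
x = (−Ka + √(Ka² + 4·Ka·C₀))/2 = 2.88 × 10^-1 M
pH = −log[H+] = −log(2.88 × 10^-1) = 0.54

pH = 0.54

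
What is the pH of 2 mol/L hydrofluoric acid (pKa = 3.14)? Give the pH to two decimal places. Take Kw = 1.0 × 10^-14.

HF ⇌ F- + H+
Ka = 10^(−3.14) = 7.24 × 10^-4
From the ICE table, Ka = [H+]²/(2 − [H+]) = 7.24 × 10^-4.
Assume [H+] ≪ 2: [H+] ≈ √(7.24 × 10^-4 × 2) = 3.81 × 10^-2 M
([H+]/C₀ = 1.9% < 5%, so the approximation holds.)
pH = −log[H+] = −log(3.81 × 10^-2) = 1.42

pH = 1.42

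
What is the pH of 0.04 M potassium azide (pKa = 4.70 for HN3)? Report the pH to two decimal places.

pH = 8.65

N3- is the conjugate base of the weak acid HN3.
Ka = 10^(−4.70) = 2.00 × 10^-5
Kb = Kw/Ka = 1.0×10^-14 / 2.00 × 10^-5 = 5.00 × 10^-10
Kb = x²/(0.04 − x) = 5.00 × 10^-10
Assume x ≪ 0.04: x ≈ √(5.00 × 10^-10 × 0.04) = 4.47 × 10^-6 M
(x/C₀ = 0.011% < 5%, so the approximation holds.)
pOH = −log(4.47 × 10^-6) = 5.35; pH = 14.00 − 5.35 = 8.65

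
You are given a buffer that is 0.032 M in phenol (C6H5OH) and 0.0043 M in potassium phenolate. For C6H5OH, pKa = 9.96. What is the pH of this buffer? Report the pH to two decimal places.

Henderson–Hasselbalch: pH = pKa + log([C6H5O-]/[C6H5OH]) = 9.96 + log(0.0043/0.032)
pH = 9.96 + (-0.872) = 9.09

pH = 9.09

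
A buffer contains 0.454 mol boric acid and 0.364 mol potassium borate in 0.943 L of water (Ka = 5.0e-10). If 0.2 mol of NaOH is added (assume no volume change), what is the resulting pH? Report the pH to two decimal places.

pH = 9.65

OH- converts B(OH)3 to B(OH)4-: B(OH)3 → 0.254 mol, B(OH)4- → 0.564 mol.
pKa = −log(5.0 × 10^-10) = 9.301
Henderson–Hasselbalch with mole ratio 0.564/0.254: pH = 9.301 + (+0.346)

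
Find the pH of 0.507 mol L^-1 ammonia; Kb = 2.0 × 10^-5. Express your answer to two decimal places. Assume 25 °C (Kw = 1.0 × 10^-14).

NH3 + H2O ⇌ NH4+ + OH-
Let x = [OH-] at equilibrium. Kb = x²/(0.507 − x).
Neglecting x in the denominator: x = √(2.0 × 10^-5 × 0.507) = 3.18 × 10^-3 M
pOH = −log(3.18 × 10^-3) = 2.50; pH = 14.00 − 2.50 = 11.50

pH = 11.50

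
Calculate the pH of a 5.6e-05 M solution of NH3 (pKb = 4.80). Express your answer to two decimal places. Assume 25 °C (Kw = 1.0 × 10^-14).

pH = 9.36

NH3 + H2O ⇌ NH4+ + OH-
Kb = 10^(−4.80) = 1.58 × 10^-5
From the ICE table, Kb = x²/(5.6e-05 − x) = 1.58 × 10^-5.
The 5% rule fails; solving x² + Kb·x − Kb·C₀ = 0 exactly:
x = (−Kb + √(Kb² + 4·Kb·C₀))/2 = 2.29 × 10^-5 M
pOH = 4.64, so pH = 14.00 − pOH = 9.36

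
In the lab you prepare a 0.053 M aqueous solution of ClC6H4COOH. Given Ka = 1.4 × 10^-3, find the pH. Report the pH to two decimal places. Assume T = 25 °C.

pH = 2.10

ClC6H4COOH ⇌ ClC6H4COO- + H+
From the ICE table, Ka = [H+]²/(0.053 − [H+]) = 1.4 × 10^-3.
[H+] is not negligible relative to C₀; solve [H+]² + 0.0014·[H+] − 7.42e-05 = 0.
[H+] = [−0.0014 + √(0.0014² + 0.000297)]/2 = 7.94 × 10^-3 M
pH = −log[H+] = −log(7.94 × 10^-3) = 2.10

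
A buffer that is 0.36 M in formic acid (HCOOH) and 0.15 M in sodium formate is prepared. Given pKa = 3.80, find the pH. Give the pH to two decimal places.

pH = 3.42

pH = pKa + log([A⁻]/[HA]) = 3.80 + log(0.15/0.36)
pH = 3.80 + (-0.380) = 3.42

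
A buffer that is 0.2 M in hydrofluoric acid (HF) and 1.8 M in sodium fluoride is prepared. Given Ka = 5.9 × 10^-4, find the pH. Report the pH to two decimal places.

pKa = −log(5.9 × 10^-4) = 3.229
Henderson–Hasselbalch: pH = pKa + log([F-]/[HF]) = 3.229 + log(1.8/0.2)
pH = 3.229 + (+0.954) = 4.18

pH = 4.18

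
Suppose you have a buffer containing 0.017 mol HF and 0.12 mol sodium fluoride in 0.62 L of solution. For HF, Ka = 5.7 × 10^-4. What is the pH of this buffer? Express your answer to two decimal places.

pH = 4.09

pKa = −log(5.7 × 10^-4) = 3.244
Henderson–Hasselbalch: pH = pKa + log([F-]/[HF]) = 3.244 + log(0.12/0.017)
pH = 3.244 + (+0.849) = 4.09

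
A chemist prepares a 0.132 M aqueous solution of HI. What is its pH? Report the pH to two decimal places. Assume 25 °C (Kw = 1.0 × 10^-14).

pH = 0.88

HI is a strong acid and dissociates completely, so [H+] = 0.132 M.
pH = -log(0.132) = 0.88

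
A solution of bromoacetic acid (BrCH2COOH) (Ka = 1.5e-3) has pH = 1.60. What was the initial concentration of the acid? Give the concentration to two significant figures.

C₀ = 4.5 × 10^-1 M

[H+] = 10^(-1.60) = 2.51 × 10^-2 M = x
Ka = x²/(C₀ − x) ⇒ C₀ = x + x²/Ka
C₀ = 2.51 × 10^-2 + (2.51 × 10^-2)²/(1.5 × 10^-3) = 4.45 × 10^-1 M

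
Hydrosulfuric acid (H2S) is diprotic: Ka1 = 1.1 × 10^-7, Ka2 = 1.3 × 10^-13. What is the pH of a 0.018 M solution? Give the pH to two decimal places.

Since Ka1 ≫ Ka2, the first ionization dominates [H+].
Ka1 = x²/(0.018 − x) = 1.1 × 10^-7
x ≈ √(1.1 × 10^-7 × 0.018) = 4.45 × 10^-5 M
pH = −log(4.45 × 10^-5) = 4.35

pH = 4.35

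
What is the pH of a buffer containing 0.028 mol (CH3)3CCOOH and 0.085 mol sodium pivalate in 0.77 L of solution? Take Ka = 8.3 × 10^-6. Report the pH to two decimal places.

pKa = −log(8.3 × 10^-6) = 5.081
Henderson–Hasselbalch: pH = pKa + log([(CH3)3CCOO-]/[(CH3)3CCOOH]) = 5.081 + log(0.085/0.028)
pH = 5.081 + (+0.482) = 5.56

pH = 5.56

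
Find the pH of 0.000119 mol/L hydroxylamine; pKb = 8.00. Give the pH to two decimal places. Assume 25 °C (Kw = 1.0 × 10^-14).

NH2OH + H2O ⇌ NH3OH+ + OH-
Kb = 10^(−8.00) = 1.00 × 10^-8
Kb = [OH-]²/(0.000119 − [OH-]) = 1.00 × 10^-8
Neglecting [OH-] in the denominator: [OH-] = √(1.00 × 10^-8 × 0.000119) = 1.09 × 10^-6 M
([OH-]/C₀ = 0.92% < 5%, so the approximation holds.)
pOH = −log(1.09 × 10^-6) = 5.96; pH = 14.00 − 5.96 = 8.04

pH = 8.04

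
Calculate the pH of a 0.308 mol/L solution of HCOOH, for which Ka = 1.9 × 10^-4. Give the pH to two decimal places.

pH = 2.12

HCOOH ⇌ HCOO- + H+
From the ICE table, Ka = [H+]²/(0.308 − [H+]) = 1.9 × 10^-4.
Since Ka ≪ C₀, [H+] ≈ √(Ka·C₀) = 7.65 × 10^-3 M.
([H+]/C₀ = 2.5% < 5%, so the approximation holds.)
pH = −log[H+] = −log(7.65 × 10^-3) = 2.12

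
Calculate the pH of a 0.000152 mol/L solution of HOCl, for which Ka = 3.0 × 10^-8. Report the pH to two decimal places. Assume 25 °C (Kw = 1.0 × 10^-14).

pH = 5.67

HOCl ⇌ OCl- + H+
Ka = [H+]²/(0.000152 − [H+]) = 3.0 × 10^-8
Assume [H+] ≪ 0.000152: [H+] ≈ √(3.0 × 10^-8 × 0.000152) = 2.14 × 10^-6 M
pH = −log[H+] = −log(2.14 × 10^-6) = 5.67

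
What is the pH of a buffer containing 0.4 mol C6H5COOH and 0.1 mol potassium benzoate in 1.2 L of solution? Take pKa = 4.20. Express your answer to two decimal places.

pH = 3.60

pH = pKa + log([A⁻]/[HA]) = 4.20 + log(0.1/0.4)
pH = 4.20 + (-0.602) = 3.60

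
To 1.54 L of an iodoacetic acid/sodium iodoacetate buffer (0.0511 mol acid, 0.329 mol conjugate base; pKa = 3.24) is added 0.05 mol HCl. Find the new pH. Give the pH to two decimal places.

Added H+ converts ICH2COO- to ICH2COOH: ICH2COOH → 0.101 mol, ICH2COO- → 0.279 mol.
pH = pKa + log(n_ICH2COO-/n_ICH2COOH) = 3.24 + log(0.279/0.101) = 3.24 + (+0.441)

pH = 3.68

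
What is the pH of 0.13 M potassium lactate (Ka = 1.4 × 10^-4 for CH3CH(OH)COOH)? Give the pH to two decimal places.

pH = 8.48

CH3CH(OH)COO- is the conjugate base of the weak acid CH3CH(OH)COOH.
Kb = Kw/Ka = 1.0×10^-14 / 1.4 × 10^-4 = 7.14 × 10^-11
Let x = [OH-] at equilibrium. Kb = x²/(0.13 − x).
Since Kb ≪ C₀, x ≈ √(Kb·C₀) = 3.05 × 10^-6 M.
pOH = 5.52, so pH = 14.00 − pOH = 8.48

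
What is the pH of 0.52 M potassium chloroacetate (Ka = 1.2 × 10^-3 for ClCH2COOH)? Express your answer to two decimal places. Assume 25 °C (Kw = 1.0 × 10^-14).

ClCH2COO- is the conjugate base of the weak acid ClCH2COOH.
Kb = Kw/Ka = 1.0×10^-14 / 1.2 × 10^-3 = 8.33 × 10^-12
From the ICE table, Kb = x²/(0.52 − x) = 8.33 × 10^-12.
Since Kb ≪ C₀, x ≈ √(Kb·C₀) = 2.08 × 10^-6 M.
pOH = 5.68, so pH = 14.00 − pOH = 8.32

pH = 8.32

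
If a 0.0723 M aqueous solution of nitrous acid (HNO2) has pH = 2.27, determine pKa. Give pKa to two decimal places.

pKa = 3.37

[H+] = 10^(-2.27) = 5.37 × 10^-3 M
At equilibrium [HA] = 0.0723 − 5.37 × 10^-3 = 6.69 × 10^-2 M
Ka = [H+][A-]/[HA] = (5.37 × 10^-3)² / 6.69 × 10^-2 = 4.31 × 10^-4
pKa = -log(4.31 × 10^-4) = 3.37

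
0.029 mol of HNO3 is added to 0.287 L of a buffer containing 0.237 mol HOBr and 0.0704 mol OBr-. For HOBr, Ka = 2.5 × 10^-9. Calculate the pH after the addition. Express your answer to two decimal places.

Added H+ converts OBr- to HOBr: HOBr → 0.266 mol, OBr- → 0.0414 mol.
pKa = −log(2.5 × 10^-9) = 8.602
pH = pKa + log(n_OBr-/n_HOBr) = 8.602 + log(0.0414/0.266) = 8.602 + (-0.808)

pH = 7.79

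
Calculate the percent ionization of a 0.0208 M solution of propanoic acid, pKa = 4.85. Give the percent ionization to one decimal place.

2.6%

CH3CH2COOH ⇌ CH3CH2COO- + H+; let x = [H+] at equilibrium.
Ka = 10^(−4.85) = 1.41 × 10^-5
x ≈ √(Ka·C₀) = √(1.41 × 10^-5 × 0.0208) = 5.42 × 10^-4 M
% ionization = x/C₀ × 100% = 5.42 × 10^-4/0.0208 × 100% = 2.6%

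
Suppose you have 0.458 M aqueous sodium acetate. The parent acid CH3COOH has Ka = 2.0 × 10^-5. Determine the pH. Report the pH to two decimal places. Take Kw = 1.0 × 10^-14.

pH = 9.18

CH3COO- is the conjugate base of the weak acid CH3COOH.
Kb = Kw/Ka = 1.0×10^-14 / 2.0 × 10^-5 = 5.00 × 10^-10
Kb = [OH-]²/(0.458 − [OH-]) = 5.00 × 10^-10
Since Kb ≪ C₀, [OH-] ≈ √(Kb·C₀) = 1.51 × 10^-5 M.
pOH = 4.82, so pH = 14.00 − pOH = 9.18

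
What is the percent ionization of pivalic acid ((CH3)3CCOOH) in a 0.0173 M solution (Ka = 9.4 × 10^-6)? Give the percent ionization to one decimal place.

2.3%

(CH3)3CCOOH ⇌ (CH3)3CCOO- + H+; let x = [H+] at equilibrium.
x ≈ √(Ka·C₀) = √(9.4 × 10^-6 × 0.0173) = 4.03 × 10^-4 M
% ionization = x/C₀ × 100% = 4.03 × 10^-4/0.0173 × 100% = 2.3%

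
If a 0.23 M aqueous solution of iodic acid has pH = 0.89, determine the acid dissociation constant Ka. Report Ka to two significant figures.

[H+] = 10^(-0.89) = 1.29 × 10^-1 M
At equilibrium [HA] = 0.23 − 1.29 × 10^-1 = 1.01 × 10^-1 M
Ka = [H+][A-]/[HA] = (1.29 × 10^-1)² / 1.01 × 10^-1 = 1.6 × 10^-1

Ka = 1.6 × 10^-1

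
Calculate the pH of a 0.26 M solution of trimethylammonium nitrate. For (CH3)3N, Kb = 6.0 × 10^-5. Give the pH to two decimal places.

(CH3)3NH+ is the conjugate acid of the weak base (CH3)3N.
Ka = Kw/Kb = 1.0×10^-14 / 6.0 × 10^-5 = 1.67 × 10^-10
From the ICE table, Ka = [H+]²/(0.26 − [H+]) = 1.67 × 10^-10.
Neglecting [H+] in the denominator: [H+] = √(1.67 × 10^-10 × 0.26) = 6.59 × 10^-6 M
pH = −log(6.59 × 10^-6) = 5.18

pH = 5.18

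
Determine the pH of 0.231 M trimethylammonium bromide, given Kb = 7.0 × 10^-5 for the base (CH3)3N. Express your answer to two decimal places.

(CH3)3NH+ is the conjugate acid of the weak base (CH3)3N.
Ka = Kw/Kb = 1.0×10^-14 / 7.0 × 10^-5 = 1.43 × 10^-10
Let x = [H+] at equilibrium. Ka = x²/(0.231 − x).
Neglecting x in the denominator: x = √(1.43 × 10^-10 × 0.231) = 5.75 × 10^-6 M
pH = −log[H+] = −log(5.75 × 10^-6) = 5.24

pH = 5.24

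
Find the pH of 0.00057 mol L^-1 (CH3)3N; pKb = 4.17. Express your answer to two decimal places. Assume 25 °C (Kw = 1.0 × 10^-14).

(CH3)3N + H2O ⇌ (CH3)3NH+ + OH-
Kb = 10^(−4.17) = 6.76 × 10^-5
From the ICE table, Kb = [OH-]²/(0.00057 − [OH-]) = 6.76 × 10^-5.
Here C₀/Kb ≈ 8.43, so the small-[OH-] approximation fails. Use the quadratic:
[OH-] = [−6.76e-05 + √(6.76e-05² + 1.54e-07)]/2 = 1.65 × 10^-4 M
pOH = 3.78, so pH = 14.00 − pOH = 10.22

pH = 10.22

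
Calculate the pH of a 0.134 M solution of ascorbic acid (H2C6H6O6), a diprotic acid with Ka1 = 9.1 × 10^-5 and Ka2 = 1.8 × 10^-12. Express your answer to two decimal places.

Ka1 ≫ Ka2, so treat the first dissociation as the only significant source of H+.
Ka1 = x²/(0.134 − x) = 9.1 × 10^-5
x ≈ √(9.1 × 10^-5 × 0.134) = 3.49 × 10^-3 M
pH = −log(3.49 × 10^-3) = 2.46

pH = 2.46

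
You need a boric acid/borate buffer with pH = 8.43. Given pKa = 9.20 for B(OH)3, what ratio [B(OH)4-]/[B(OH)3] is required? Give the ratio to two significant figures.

pH = pKa + log(r) ⇒ log(r) = 8.43 − 9.20 = -0.77
r = [B(OH)4-]/[B(OH)3] = 10^(-0.77) = 0.17

ratio = 0.17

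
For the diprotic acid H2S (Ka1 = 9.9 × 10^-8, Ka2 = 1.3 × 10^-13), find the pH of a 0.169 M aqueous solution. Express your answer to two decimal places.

Ka1 ≫ Ka2, so treat the first dissociation as the only significant source of H+.
Ka1 = x²/(0.169 − x) = 9.9 × 10^-8
x ≈ √(9.9 × 10^-8 × 0.169) = 1.29 × 10^-4 M
pH = −log(1.29 × 10^-4) = 3.89

pH = 3.89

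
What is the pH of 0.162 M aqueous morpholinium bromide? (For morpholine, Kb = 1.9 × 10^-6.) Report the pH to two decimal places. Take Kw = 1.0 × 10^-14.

pH = 4.53

C4H8ONH2+ is the conjugate acid of the weak base C4H8ONH.
Ka = Kw/Kb = 1.0×10^-14 / 1.9 × 10^-6 = 5.26 × 10^-9
From the ICE table, Ka = x²/(0.162 − x) = 5.26 × 10^-9.
Assume x ≪ 0.162: x ≈ √(5.26 × 10^-9 × 0.162) = 2.92 × 10^-5 M
pH = −log[H+] = −log(2.92 × 10^-5) = 4.53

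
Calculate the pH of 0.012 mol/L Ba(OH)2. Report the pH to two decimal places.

pH = 12.38

Ba(OH)2 is a strong base (each formula unit releases 2 OH-); [OH-] = 0.024 M.
pOH = -log(0.024) = 1.62
pH = 14.00 - 1.62 = 12.38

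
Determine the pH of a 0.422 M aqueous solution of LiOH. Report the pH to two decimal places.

pH = 13.63

LiOH is a strong base; [OH-] = 0.422 M.
pOH = -log(0.422) = 0.37
pH = 14.00 - 0.37 = 13.63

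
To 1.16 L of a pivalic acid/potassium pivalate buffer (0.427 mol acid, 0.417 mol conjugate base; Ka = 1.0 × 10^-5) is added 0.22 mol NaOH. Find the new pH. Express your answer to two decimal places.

pH = 5.49

After neutralization: n((CH3)3CCOOH) = 0.207 mol, n((CH3)3CCOO-) = 0.637 mol.
pKa = −log(1.0 × 10^-5) = 5.000
pH = pKa + log(n_(CH3)3CCOO-/n_(CH3)3CCOOH) = 5.000 + log(0.637/0.207) = 5.000 + (+0.488)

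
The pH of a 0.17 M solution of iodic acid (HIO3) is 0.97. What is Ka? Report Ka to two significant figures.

[H+] = 10^(-0.97) = 1.07 × 10^-1 M
At equilibrium [HA] = 0.17 − 1.07 × 10^-1 = 6.30 × 10^-2 M
Ka = [H+][A-]/[HA] = (1.07 × 10^-1)² / 6.30 × 10^-2 = 1.8 × 10^-1

Ka = 1.8 × 10^-1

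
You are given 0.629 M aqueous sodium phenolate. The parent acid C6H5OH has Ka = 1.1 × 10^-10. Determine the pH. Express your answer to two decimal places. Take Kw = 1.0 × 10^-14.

pH = 11.88

C6H5O- is the conjugate base of the weak acid C6H5OH.
Kb = Kw/Ka = 1.0×10^-14 / 1.1 × 10^-10 = 9.09 × 10^-5
Let x = [OH-] at equilibrium. Kb = x²/(0.629 − x).
Since Kb ≪ C₀, x ≈ √(Kb·C₀) = 7.56 × 10^-3 M.
(x/C₀ = 1.2% < 5%, so the approximation holds.)
pOH = 2.12, so pH = 14.00 − pOH = 11.88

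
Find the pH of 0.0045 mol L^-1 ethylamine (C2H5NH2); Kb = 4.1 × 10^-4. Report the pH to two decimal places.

pH = 11.07

C2H5NH2 + H2O ⇌ C2H5NH3+ + OH-
Kb = x²/(0.0045 − x) = 4.1 × 10^-4
x is not negligible relative to C₀; solve x² + 0.00041·x − 1.84e-06 = 0.
x = [−0.00041 + √(0.00041² + 7.38e-06)]/2 = 1.17 × 10^-3 M
pOH = 2.93, so pH = 14.00 − pOH = 11.07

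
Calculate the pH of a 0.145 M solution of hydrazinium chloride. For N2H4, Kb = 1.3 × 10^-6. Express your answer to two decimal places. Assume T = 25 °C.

pH = 4.48

N2H5+ is the conjugate acid of the weak base N2H4.
Ka = Kw/Kb = 1.0×10^-14 / 1.3 × 10^-6 = 7.69 × 10^-9
From the ICE table, Ka = [H+]²/(0.145 − [H+]) = 7.69 × 10^-9.
Since Ka ≪ C₀, [H+] ≈ √(Ka·C₀) = 3.34 × 10^-5 M.
pH = −log(3.34 × 10^-5) = 4.48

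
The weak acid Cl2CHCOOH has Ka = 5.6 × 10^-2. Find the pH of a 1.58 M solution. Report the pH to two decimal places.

pH = 0.57

Cl2CHCOOH ⇌ Cl2CHCOO- + H+
Let x = [H+] at equilibrium. Ka = x²/(1.58 − x).
The 5% rule fails; solving x² + Ka·x − Ka·C₀ = 0 exactly:
x = (−Ka + √(Ka² + 4·Ka·C₀))/2 = 2.71 × 10^-1 M
pH = −log(2.71 × 10^-1) = 0.57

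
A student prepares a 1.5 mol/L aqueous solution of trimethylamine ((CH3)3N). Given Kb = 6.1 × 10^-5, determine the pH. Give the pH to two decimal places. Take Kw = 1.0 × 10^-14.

(CH3)3N + H2O ⇌ (CH3)3NH+ + OH-
From the ICE table, Kb = [OH-]²/(1.5 − [OH-]) = 6.1 × 10^-5.
Neglecting [OH-] in the denominator: [OH-] = √(6.1 × 10^-5 × 1.5) = 9.57 × 10^-3 M
Check: 0.64% ionized — well under 5%, approximation valid.
pOH = 2.02, so pH = 14.00 − pOH = 11.98

pH = 11.98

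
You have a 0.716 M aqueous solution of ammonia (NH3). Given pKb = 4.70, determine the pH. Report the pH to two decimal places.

pH = 11.58

NH3 + H2O ⇌ NH4+ + OH-
Kb = 10^(−4.70) = 2.00 × 10^-5
From the ICE table, Kb = [OH-]²/(0.716 − [OH-]) = 2.00 × 10^-5.
Assume [OH-] ≪ 0.716: [OH-] ≈ √(2.00 × 10^-5 × 0.716) = 3.78 × 10^-3 M
pOH = −log(3.78 × 10^-3) = 2.42; pH = 14.00 − 2.42 = 11.58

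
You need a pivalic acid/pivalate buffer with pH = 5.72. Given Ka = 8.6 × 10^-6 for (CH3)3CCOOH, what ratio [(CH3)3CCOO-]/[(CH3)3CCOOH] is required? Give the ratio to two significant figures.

ratio = 4.5

pKa = -log(8.6 × 10^-6) = 5.066
pH = pKa + log(r) ⇒ log(r) = 5.72 − 5.066 = +0.654
r = [(CH3)3CCOO-]/[(CH3)3CCOOH] = 10^(+0.654) = 4.51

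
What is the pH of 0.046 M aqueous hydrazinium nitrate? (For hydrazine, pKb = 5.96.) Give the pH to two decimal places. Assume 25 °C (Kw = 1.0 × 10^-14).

pH = 4.69

N2H5+ is the conjugate acid of the weak base N2H4.
Kb = 10^(−5.96) = 1.10 × 10^-6
Ka = Kw/Kb = 1.0×10^-14 / 1.10 × 10^-6 = 9.09 × 10^-9
Ka = [H+]²/(0.046 − [H+]) = 9.09 × 10^-9
Neglecting [H+] in the denominator: [H+] = √(9.09 × 10^-9 × 0.046) = 2.04 × 10^-5 M
Check: 0.044% ionized — well under 5%, approximation valid.
pH = −log[H+] = −log(2.04 × 10^-5) = 4.69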